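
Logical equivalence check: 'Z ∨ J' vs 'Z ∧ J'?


Expression 1: Z ∨ J
Expression 2: Z ∧ J
Truth table (Z J | Expr1 Expr2):
  T T |   T     T
  T F |   T     F   ← differ
  F T |   T     F   ← differ
  F F |   F     F
Counterexample: Z=T, J=F gives Expr1 = T but Expr2 = F, so the expressions are NOT logically equivalent.

No


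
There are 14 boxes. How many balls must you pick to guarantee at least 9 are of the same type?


Pigeonhole: to guarantee k in one of n categories, need (k-1)×n + 1.
k = 9, n = 14
Minimum = (9-1) × 14 + 1 = 8 × 14 + 1

113


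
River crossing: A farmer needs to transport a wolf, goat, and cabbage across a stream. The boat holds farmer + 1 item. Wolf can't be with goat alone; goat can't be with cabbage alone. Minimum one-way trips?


1. farmer+goat → 2. farmer ← 3. farmer+wolf → 4. farmer+goat ← 5. farmer+cabbage → 6. farmer ← 7. farmer+goat →
Minimum trips = 7

7


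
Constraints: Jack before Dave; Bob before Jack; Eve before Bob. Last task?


Constraints: Jack before Dave; Bob before Jack; Eve before Bob
The last task can have nothing scheduled after it, so it must never appear on the left of a 'before'.
Tasks appearing before some other task: Jack, Bob, Eve.
The only task not in that list is Dave → it is last.

Dave


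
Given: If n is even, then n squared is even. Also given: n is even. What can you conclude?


Modus ponens: P → Q, P ⊢ Q
P: n is even
Q: n squared is even
We have P → Q and P is true.
By modus ponens, Q must be true.

n squared is even


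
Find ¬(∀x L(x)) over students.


Original: ∀x L(x)
Rule: ¬∀→∃, ¬∃→∀, negate predicate.
Negation: ∃x ¬L(x)

∃x ¬L(x)


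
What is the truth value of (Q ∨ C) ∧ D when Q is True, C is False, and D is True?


Q = True, C = False, D = True
Step 1: Q ∨ C = True OR False = True
Step 2: True ∧ D = True AND True = True
OR is true when at least one operand is true; AND requires both.

True


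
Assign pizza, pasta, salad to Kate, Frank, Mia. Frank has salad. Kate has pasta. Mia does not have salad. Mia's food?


From clues:
  Frank → salad
  Kate → pasta
By elimination, Mia gets the remaining.

pizza


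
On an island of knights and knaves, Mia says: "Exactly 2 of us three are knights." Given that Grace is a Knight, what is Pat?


Mia claims exactly 2 knights among Mia, Grace, Pat.
Given: Grace is a Knight.

Case 1: Mia is a Knight (tells truth)
  Then exactly 2 of the three are knights.
  Counting Mia, Grace: 2 knight(s) so far. Need 0 more → Pat = Knave.
Case 2: Mia is a Knave (lies)
  Then the count is NOT 2.
  If Pat = Knight, count = 2 = 2 → claim would be true, contradicts lie.
  If Pat = Knave, count = 1 ≠ 2 → lie confirmed ✓

Pat is a Knave.

Knave


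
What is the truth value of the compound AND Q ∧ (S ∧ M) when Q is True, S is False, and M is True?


Q = True, S = False, M = True
Step 1: S ∧ M = False AND True = False
Step 2: Q ∧ False = True AND False = False
AND is true only when ALL operands are true.

False


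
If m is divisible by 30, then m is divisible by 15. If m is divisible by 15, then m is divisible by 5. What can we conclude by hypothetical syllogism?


Hypothetical syllogism: P → Q, Q → R ⊢ P → R
Premise 1: m is divisible by 30 → m is divisible by 15
Premise 2: m is divisible by 15 → m is divisible by 5
Chain the implications: the middle term (m is divisible by 15) links the two.
Conclusion: If m is divisible by 30, then m is divisible by 5.

If m is divisible by 30, then m is divisible by 5.


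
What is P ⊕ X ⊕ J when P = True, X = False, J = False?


P = True, X = False, J = False
Step 1: P ⊕ X = True XOR False = True
Step 2: True ⊕ J = True XOR False = True
XOR is true when an odd number of operands are true.

True


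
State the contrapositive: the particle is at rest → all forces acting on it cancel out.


Original: If the particle is at rest, then all forces acting on it cancel out
Contrapositive: If ¬Q, then ¬P
Negate Q: not (all forces acting on it cancel out)
Negate P: not (the particle is at rest)

If not (all forces acting on it cancel out), then not (the particle is at rest).


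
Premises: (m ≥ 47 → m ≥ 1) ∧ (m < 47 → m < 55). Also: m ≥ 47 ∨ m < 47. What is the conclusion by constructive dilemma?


Constructive dilemma: (P → Q) ∧ (R → S), P ∨ R ⊢ Q ∨ S
Premise 1: m ≥ 47 → m ≥ 1
Premise 2: m < 47 → m < 55
Premise 3: m ≥ 47 ∨ m < 47
Case 1: Assuming m ≥ 47, then by Premise 1, m ≥ 1.
Case 2: Assuming m < 47, then by Premise 2, m < 55.
Since one of m ≥ 47 or m < 47 must hold, we get m ≥ 1 or m < 55.

m ≥ 1 or m < 55.


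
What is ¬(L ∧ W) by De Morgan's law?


De Morgan's law: ¬(P ∧ Q) ≡ ¬P ∨ ¬Q
¬(L ∧ W) = ¬L ∨ ¬W

¬L ∨ ¬W


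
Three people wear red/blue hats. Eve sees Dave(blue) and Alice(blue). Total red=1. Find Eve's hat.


Total red = 1, seen red = 0
Own red = 1 - 0 = 1
Eve's hat is red.

red


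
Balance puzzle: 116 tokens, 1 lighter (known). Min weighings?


Each weighing has 3 outcomes (left heavy / balance / right heavy), so k weighings distinguish at most 3^k cases; splitting into three near-equal groups achieves this.
Need 3^k ≥ 116: 3^4 = 81 < 116 ≤ 3^5 = 243
k = ⌈log₃(116)⌉ = 5

5


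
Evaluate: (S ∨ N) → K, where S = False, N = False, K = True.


S = False, N = False, K = True
Step 1: S ∨ N = False OR False = False
Step 2: (False) → K: false only when antecedent=True and K=False.
Result: True

True


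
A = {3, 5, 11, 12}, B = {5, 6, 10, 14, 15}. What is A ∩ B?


A = {3, 5, 11, 12}
B = {5, 6, 10, 14, 15}
Operation: intersection
Elements in both: 5

{5}


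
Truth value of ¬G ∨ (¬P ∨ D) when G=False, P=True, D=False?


G = False, P = True, D = False
Expression: ¬G ∨ (¬P ∨ D)
Step 1: ¬P = NOT True = False
Step 2: ¬P ∨ D = False OR False = False
Step 3: ¬G = NOT False = True
Step 4: (True) ∨ (False) = True OR False = True

True


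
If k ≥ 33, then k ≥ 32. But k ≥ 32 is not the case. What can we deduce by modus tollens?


Modus tollens: P → Q, ¬Q ⊢ ¬P
P: k ≥ 33
Q: k ≥ 32
We have P → Q and Q is false.
By modus tollens, P must be false.

It is not the case that k ≥ 33


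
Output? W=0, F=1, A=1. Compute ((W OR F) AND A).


W OR F = 0|1 = 1
1 AND 1 = 1

1


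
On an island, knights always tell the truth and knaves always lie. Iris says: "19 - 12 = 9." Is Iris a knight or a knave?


Statement: "19 - 12 = 9."
Actual: 19 - 12 = 7
Claimed: 9
Statement is FALSE → Iris lies → Knave

Knave


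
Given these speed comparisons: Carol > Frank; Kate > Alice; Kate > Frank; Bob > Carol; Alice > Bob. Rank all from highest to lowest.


Constraints: Carol > Frank; Kate > Alice; Kate > Frank; Bob > Carol; Alice > Bob
Method: at each step, the next-highest is the one remaining person who never appears on the smaller side of a constraint between remaining people.
  Step 1: remaining {Carol, Frank, Kate, Alice, Bob}; on the smaller side: {Carol, Frank, Alice, Bob} → Kate is next (Kate > Alice; Kate > Frank).
  Step 2: remaining {Carol, Frank, Alice, Bob}; on the smaller side: {Carol, Frank, Bob} → Alice is next (Alice > Bob).
  Step 3: remaining {Carol, Frank, Bob}; on the smaller side: {Carol, Frank} → Bob is next (Bob > Carol).
  Step 4: remaining {Carol, Frank}; on the smaller side: {Frank} → Carol is next (Carol > Frank).
  Step 5: only Frank remains → lowest.
Final ranking (highest to lowest):

Kate > Alice > Bob > Carol > Frank


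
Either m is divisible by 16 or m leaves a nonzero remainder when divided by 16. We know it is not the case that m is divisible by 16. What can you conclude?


Disjunctive syllogism: P ∨ Q, ¬P ⊢ Q
Disjunction: m is divisible by 16 ∨ m leaves a nonzero remainder when divided by 16
We know it is not the case that m is divisible by 16.
By disjunctive syllogism, the other disjunct must be true.

m leaves a nonzero remainder when divided by 16


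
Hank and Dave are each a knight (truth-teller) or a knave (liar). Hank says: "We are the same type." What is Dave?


Hank says: "We are the same type."
Case 1: Hank is a Knight (truth-teller)
  Statement is true → they ARE the same → Dave is also a Knight
Case 2: Hank is a Knave (liar)
  Statement is false → they are NOT the same → Dave is a Knight
In both cases, Dave is a Knight.

Knight


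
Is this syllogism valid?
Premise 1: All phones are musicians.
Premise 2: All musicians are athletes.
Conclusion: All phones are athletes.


Premise 1: All phones are musicians.
Premise 2: All musicians are athletes.
Conclusion: All phones are athletes.
Barbara syllogism (AAA-1): All A are B, All B are C → All A are C.
Middle term (musicians) distributed in premise 2.

Valid


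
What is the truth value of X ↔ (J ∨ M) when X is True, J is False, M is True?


X = True, J = False, M = True
Step 1: J ∨ M = False OR True = True
Step 2: X ↔ (True): true when both sides have same truth value.
Result: True ↔ True = True

True


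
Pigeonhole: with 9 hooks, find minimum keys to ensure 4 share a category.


Pigeonhole: to guarantee k in one of n categories, need (k-1)×n + 1.
k = 4, n = 9
Minimum = (4-1) × 9 + 1 = 3 × 9 + 1

28


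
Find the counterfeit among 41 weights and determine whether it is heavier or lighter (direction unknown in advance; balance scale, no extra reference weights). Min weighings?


Let n = 41. 82 possibilities (n weights × lighter/heavier); each weighing has 3 outcomes.
Bound for k weighings: say the first weighing puts j weights on each pan. If it tips, the 2j weighed weights remain suspects (each with a known direction) and k-1 weighings give 3^(k-1) outcomes; 3^(k-1) is odd, so 2j ≤ 3^(k-1) - 1. If it balances, the n - 2j unweighed weights remain with direction unknown: 2(n - 2j) ≤ 3^(k-1) - 1 by the same parity argument. Adding, n ≤ (3^(k-1) - 1) + (3^(k-1) - 1)/2 = (3^k - 3)/2, and the classical three-group strategy achieves this (3 weights in 2 weighings, 12 in 3, 39 in 4, 120 in 5).
So we need the smallest k with (3^k - 3)/2 ≥ 41.
k = 4: (3^4 - 3)/2 = 39 < 41 ✗
k = 5: (3^5 - 3)/2 = 120 ≥ 41 ✓

5


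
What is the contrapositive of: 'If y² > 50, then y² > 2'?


Original: If y² > 50, then y² > 2
Contrapositive: If ¬Q, then ¬P
Negate Q: not (y² > 2)
Negate P: not (y² > 50)

If not (y² > 2), then not (y² > 50).


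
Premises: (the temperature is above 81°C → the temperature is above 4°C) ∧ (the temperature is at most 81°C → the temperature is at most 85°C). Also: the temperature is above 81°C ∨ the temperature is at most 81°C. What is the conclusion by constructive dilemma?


Constructive dilemma: (P → Q) ∧ (R → S), P ∨ R ⊢ Q ∨ S
Premise 1: the temperature is above 81°C → the temperature is above 4°C
Premise 2: the temperature is at most 81°C → the temperature is at most 85°C
Premise 3: the temperature is above 81°C ∨ the temperature is at most 81°C
Case 1: Assuming the temperature is above 81°C, then by Premise 1, the temperature is above 4°C.
Case 2: Assuming the temperature is at most 81°C, then by Premise 2, the temperature is at most 85°C.
Since one of the temperature is above 81°C or the temperature is at most 81°C must hold, we get the temperature is above 4°C or the temperature is at most 85°C.

The temperature is above 4°C or the temperature is at most 85°C.


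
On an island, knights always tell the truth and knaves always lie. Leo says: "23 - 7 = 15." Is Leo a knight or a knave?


Statement: "23 - 7 = 15."
Actual: 23 - 7 = 16
Claimed: 15
Statement is FALSE → Leo lies → Knave

Knave


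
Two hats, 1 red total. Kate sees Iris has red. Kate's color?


Total red = 1, Iris = red
Red accounted for: 1
Remaining for Kate: 0
Kate's hat is blue.

blue


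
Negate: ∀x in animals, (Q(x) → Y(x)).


Original: ∀x (Q(x) → Y(x))
Rule: ¬∀→∃, ¬∃→∀, negate predicate.
Negation: ∃x (Q(x) ∧ ¬Y(x))

∃x (Q(x) ∧ ¬Y(x))


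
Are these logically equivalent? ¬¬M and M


Expression 1: ¬¬M
Expression 2: M
Truth table (M | Expr1 Expr2):
  T |   T     T
  F |   F     F
All 2 rows agree, so the expressions are logically equivalent.

Yes


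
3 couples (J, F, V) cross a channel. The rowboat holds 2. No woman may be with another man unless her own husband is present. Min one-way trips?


Label couples J, F, V (H = husband, W = wife).
Counting alone: 6 people, the rowboat carries 2 and someone must bring it back, so each round trip nets at most +1 on the far side until the last crossing → at least 9 trips. The jealousy constraint makes 9 impossible; the shortest valid schedule has 11:
1. WJ+WF →  (far: WJ,WF; near: HJ,HF,HV,WV)
2. WJ ←       (far: WF; near: HJ,HF,HV,WJ,WV)
3. WJ+WV →  (far: WJ,WF,WV; near: HJ,HF,HV)
4. WJ ←       (far: WF,WV; near: HJ,HF,HV,WJ)
5. HF+HV →  (far: HF,WF,HV,WV; near: HJ,WJ)
6. HF+WF ←  (far: HV,WV; near: HJ,WJ,HF,WF)
7. HJ+HF →  (far: HJ,HF,HV,WV; near: WJ,WF)
8. WV ←       (far: HJ,HF,HV; near: WJ,WF,WV)
9. WJ+WF →  (far: HJ,WJ,HF,WF,HV; near: WV)
10. HV ←      (far: HJ,WJ,HF,WF; near: HV,WV)
11. HV+WV → (far: all six; near: empty)
In every state each wife is either with her husband or with no other man.
Minimum trips = 11

11


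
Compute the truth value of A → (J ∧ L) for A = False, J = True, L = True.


A = False, J = True, L = True
Step 1: J ∧ L = True AND True = True
Step 2: A → (True): false only when A=True and consequent=False.
Result: True

True


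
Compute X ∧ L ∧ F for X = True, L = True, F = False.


X = True, L = True, F = False
Step 1: X ∧ L = True AND True = True
Step 2: (True) ∧ F = (True) AND False = False
AND is true only when ALL operands are true.

False


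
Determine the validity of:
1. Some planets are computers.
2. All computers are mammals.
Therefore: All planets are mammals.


Premise 1: Some planets are computers.
Premise 2: All computers are mammals.
Conclusion: All planets are mammals.
Fallacy: illicit minor. The minor term (planets) is distributed in the conclusion ('All planets ...') but undistributed in its premise ('Some planets are computers' doesn't cover all planets).
Only 'Some planets are mammals' follows, not 'All'.

Invalid


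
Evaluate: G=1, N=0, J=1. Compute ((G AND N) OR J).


G AND N = 1&0 = 0
0 OR 1 = 1

1


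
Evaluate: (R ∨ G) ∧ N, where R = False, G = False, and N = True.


R = False, G = False, N = True
Step 1: R ∨ G = False OR False = False
Step 2: False ∧ N = False AND True = False
OR is true when at least one operand is true; AND requires both.

False


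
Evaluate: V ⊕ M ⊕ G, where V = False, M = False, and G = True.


V = False, M = False, G = True
Step 1: V ⊕ M = False XOR False = False
Step 2: False ⊕ G = False XOR True = True
XOR is true when an odd number of operands are true.

True


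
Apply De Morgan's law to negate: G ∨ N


De Morgan's law: ¬(P ∨ Q) ≡ ¬P ∧ ¬Q
¬(G ∨ N) = ¬G ∧ ¬N

¬G ∧ ¬N


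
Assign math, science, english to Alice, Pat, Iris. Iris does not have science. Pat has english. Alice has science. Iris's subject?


From clues:
  Pat → english
  Alice → science
By elimination, Iris gets the remaining.

math


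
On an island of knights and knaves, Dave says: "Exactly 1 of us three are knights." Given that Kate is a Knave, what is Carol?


Dave claims exactly 1 knights among Dave, Kate, Carol.
Given: Kate is a Knave.

Case 1: Dave is a Knight (tells truth)
  Then exactly 1 of the three are knights.
  Counting Dave, Kate: 1 knight(s) so far. Need 0 more → Carol = Knave.
Case 2: Dave is a Knave (lies)
  Then the count is NOT 1.
  If Carol = Knight, count = 1 = 1 → claim would be true, contradicts lie.
  If Carol = Knave, count = 0 ≠ 1 → lie confirmed ✓

Carol is a Knave.

Knave


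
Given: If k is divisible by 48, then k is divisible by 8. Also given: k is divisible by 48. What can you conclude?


Modus ponens: P → Q, P ⊢ Q
P: k is divisible by 48
Q: k is divisible by 8
We have P → Q and P is true.
By modus ponens, Q must be true.

k is divisible by 8


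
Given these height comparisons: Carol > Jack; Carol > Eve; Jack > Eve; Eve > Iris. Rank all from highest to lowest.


Constraints: Carol > Jack; Carol > Eve; Jack > Eve; Eve > Iris
Method: at each step, the next-highest is the one remaining person who never appears on the smaller side of a constraint between remaining people.
  Step 1: remaining {Iris, Carol, Eve, Jack}; on the smaller side: {Iris, Eve, Jack} → Carol is next (Carol > Jack; Carol > Eve).
  Step 2: remaining {Iris, Eve, Jack}; on the smaller side: {Iris, Eve} → Jack is next (Jack > Eve).
  Step 3: remaining {Iris, Eve}; on the smaller side: {Iris} → Eve is next (Eve > Iris).
  Step 4: only Iris remains → lowest.
Final ranking (highest to lowest):

Carol > Jack > Eve > Iris


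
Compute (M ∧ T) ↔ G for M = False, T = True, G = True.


M = False, T = True, G = True
Step 1: M ∧ T = False AND True = False
Step 2: (False) ↔ G: true when both sides have same truth value.
Result: False ↔ True = False

False


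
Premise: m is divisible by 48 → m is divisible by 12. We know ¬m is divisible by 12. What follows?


Modus tollens: P → Q, ¬Q ⊢ ¬P
P: m is divisible by 48
Q: m is divisible by 12
We have P → Q and Q is false.
By modus tollens, P must be false.

It is not the case that m is divisible by 48


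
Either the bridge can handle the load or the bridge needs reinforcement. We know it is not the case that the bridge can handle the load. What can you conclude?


Disjunctive syllogism: P ∨ Q, ¬P ⊢ Q
Disjunction: the bridge can handle the load ∨ the bridge needs reinforcement
We know it is not the case that the bridge can handle the load.
By disjunctive syllogism, the other disjunct must be true.

The bridge needs reinforcement


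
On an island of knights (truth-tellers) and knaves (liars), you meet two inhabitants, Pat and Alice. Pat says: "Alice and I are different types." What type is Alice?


Pat says: "Alice and I are different types."
Case 1: Pat is a Knight (truth-teller)
  Statement is true → they ARE different → Alice is a Knave
Case 2: Pat is a Knave (liar)
  Statement is false → they are NOT different → Alice is a Knave
In both cases, Alice is a Knave.

Knave


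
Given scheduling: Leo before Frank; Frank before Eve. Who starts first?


Constraints: Leo before Frank; Frank before Eve
The first task can have nothing scheduled before it, so it must never appear on the right of a 'before'.
Tasks appearing after some 'before': Frank, Eve.
The only task not in that list is Leo → it is first.

Leo


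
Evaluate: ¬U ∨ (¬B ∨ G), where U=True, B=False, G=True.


U = True, B = False, G = True
Expression: ¬U ∨ (¬B ∨ G)
Step 1: ¬B = NOT False = True
Step 2: ¬B ∨ G = True OR True = True
Step 3: ¬U = NOT True = False
Step 4: (False) ∨ (True) = False OR True = True

True


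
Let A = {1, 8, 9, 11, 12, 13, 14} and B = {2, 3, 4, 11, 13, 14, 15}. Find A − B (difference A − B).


A = {1, 8, 9, 11, 12, 13, 14}
B = {2, 3, 4, 11, 13, 14, 15}
Operation: difference A − B
In A but not B: 1, 8, 9, 12

{1, 8, 9, 12}


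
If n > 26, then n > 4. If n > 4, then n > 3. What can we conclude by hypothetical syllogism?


Hypothetical syllogism: P → Q, Q → R ⊢ P → R
Premise 1: n > 26 → n > 4
Premise 2: n > 4 → n > 3
Chain the implications: the middle term (n > 4) links the two.
Conclusion: If n > 26, then n > 3.

If n > 26, then n > 3.


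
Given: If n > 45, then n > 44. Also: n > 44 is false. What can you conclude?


Modus tollens: P → Q, ¬Q ⊢ ¬P
P: n > 45
Q: n > 44
We have P → Q and Q is false.
By modus tollens, P must be false.

It is not the case that n > 45


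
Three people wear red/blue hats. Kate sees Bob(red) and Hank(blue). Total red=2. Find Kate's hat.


Total red = 2, seen red = 1
Own red = 2 - 1 = 1
Kate's hat is red.

red


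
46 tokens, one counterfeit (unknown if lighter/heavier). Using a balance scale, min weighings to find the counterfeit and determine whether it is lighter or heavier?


Let n = 46. 92 possibilities (n tokens × lighter/heavier); each weighing has 3 outcomes.
Bound for k weighings: say the first weighing puts j tokens on each pan. If it tips, the 2j weighed tokens remain suspects (each with a known direction) and k-1 weighings give 3^(k-1) outcomes; 3^(k-1) is odd, so 2j ≤ 3^(k-1) - 1. If it balances, the n - 2j unweighed tokens remain with direction unknown: 2(n - 2j) ≤ 3^(k-1) - 1 by the same parity argument. Adding, n ≤ (3^(k-1) - 1) + (3^(k-1) - 1)/2 = (3^k - 3)/2, and the classical three-group strategy achieves this (3 tokens in 2 weighings, 12 in 3, 39 in 4, 120 in 5).
So we need the smallest k with (3^k - 3)/2 ≥ 46.
k = 4: (3^4 - 3)/2 = 39 < 46 ✗
k = 5: (3^5 - 3)/2 = 120 ≥ 46 ✓

5


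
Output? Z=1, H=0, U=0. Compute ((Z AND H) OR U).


Z AND H = 1&0 = 0
0 OR 0 = 0

0


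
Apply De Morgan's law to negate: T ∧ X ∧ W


De Morgan's law: ¬(P ∧ Q ∧ R) ≡ ¬P ∨ ¬Q ∨ ¬R
¬(T ∧ X ∧ W) = ¬T ∨ ¬X ∨ ¬W

¬T ∨ ¬X ∨ ¬W


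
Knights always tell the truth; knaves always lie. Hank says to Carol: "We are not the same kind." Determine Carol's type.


Hank says: "We are not the same kind."
Case 1: Hank is a Knight (truth-teller)
  Statement is true → they ARE different → Carol is a Knave
Case 2: Hank is a Knave (liar)
  Statement is false → they are NOT different → Carol is a Knave
In both cases, Carol is a Knave.

Knave


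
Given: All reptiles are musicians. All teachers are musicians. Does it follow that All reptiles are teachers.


Premise 1: All reptiles are musicians.
Premise 2: All teachers are musicians.
Conclusion: All reptiles are teachers.
Fallacy: undistributed middle. musicians is predicate in both.
Counterexample: reptiles and teachers could be disjoint subsets of musicians.

Invalid


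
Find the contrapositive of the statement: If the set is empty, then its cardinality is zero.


Original: If the set is empty, then its cardinality is zero
Contrapositive: If ¬Q, then ¬P
Negate Q: not (its cardinality is zero)
Negate P: not (the set is empty)

If not (its cardinality is zero), then not (the set is empty).


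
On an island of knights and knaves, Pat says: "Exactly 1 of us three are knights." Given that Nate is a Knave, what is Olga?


Pat claims exactly 1 knights among Pat, Nate, Olga.
Given: Nate is a Knave.

Case 1: Pat is a Knight (tells truth)
  Then exactly 1 of the three are knights.
  Counting Pat, Nate: 1 knight(s) so far. Need 0 more → Olga = Knave.
Case 2: Pat is a Knave (lies)
  Then the count is NOT 1.
  If Olga = Knight, count = 1 = 1 → claim would be true, contradicts lie.
  If Olga = Knave, count = 0 ≠ 1 → lie confirmed ✓

Olga is a Knave.

Knave


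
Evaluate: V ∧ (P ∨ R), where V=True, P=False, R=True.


V = True, P = False, R = True
Expression: V ∧ (P ∨ R)
Step 1: P ∨ R = False OR True = True
Step 2: V ∧ (True) = True AND True = True

True


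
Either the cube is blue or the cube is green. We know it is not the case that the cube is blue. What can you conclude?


Disjunctive syllogism: P ∨ Q, ¬P ⊢ Q
Disjunction: the cube is blue ∨ the cube is green
We know it is not the case that the cube is blue.
By disjunctive syllogism, the other disjunct must be true.

The cube is green


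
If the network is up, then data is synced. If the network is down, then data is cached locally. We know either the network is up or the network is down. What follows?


Constructive dilemma: (P → Q) ∧ (R → S), P ∨ R ⊢ Q ∨ S
Premise 1: the network is up → data is synced
Premise 2: the network is down → data is cached locally
Premise 3: the network is up ∨ the network is down
Case 1: Assuming the network is up, then by Premise 1, data is synced.
Case 2: Assuming the network is down, then by Premise 2, data is cached locally.
Since one of the network is up or the network is down must hold, we get data is synced or data is cached locally.

Data is synced or data is cached locally.


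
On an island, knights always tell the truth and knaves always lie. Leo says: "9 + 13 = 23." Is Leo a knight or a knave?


Statement: "9 + 13 = 23."
Actual: 9 + 13 = 22
Claimed: 23
Statement is FALSE → Leo lies → Knave

Knave


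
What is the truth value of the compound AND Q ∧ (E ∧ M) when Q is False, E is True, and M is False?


Q = False, E = True, M = False
Step 1: E ∧ M = True AND False = False
Step 2: Q ∧ False = False AND False = False
AND is true only when ALL operands are true.

False


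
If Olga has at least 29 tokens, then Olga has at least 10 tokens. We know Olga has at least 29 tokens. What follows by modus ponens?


Modus ponens: P → Q, P ⊢ Q
P: Olga has at least 29 tokens
Q: Olga has at least 10 tokens
We have P → Q and P is true.
By modus ponens, Q must be true.

Olga has at least 10 tokens


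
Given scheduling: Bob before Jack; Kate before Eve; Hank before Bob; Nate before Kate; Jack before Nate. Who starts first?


Constraints: Bob before Jack; Kate before Eve; Hank before Bob; Nate before Kate; Jack before Nate
The first task can have nothing scheduled before it, so it must never appear on the right of a 'before'.
Tasks appearing after some 'before': Jack, Eve, Bob, Kate, Nate.
The only task not in that list is Hank → it is first.

Hank


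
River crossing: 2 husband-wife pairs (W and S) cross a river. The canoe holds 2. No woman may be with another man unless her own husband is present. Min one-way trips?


Label couples W and S.
1. WW+WS → (far: WW,WS; near: HW,HS)
2. WW ←   (far: WS; near: HW,HS,WW)
3. HW+HS → (far: HW,HS,WS; near: WW)
4. HW ←   (far: HS,WS; near: HW,WW)  — HW returns, since WW is alone on near bank
5. HW+WW → (far: all four; near: empty)
Every state respects the constraint.
Minimum trips = 5

5


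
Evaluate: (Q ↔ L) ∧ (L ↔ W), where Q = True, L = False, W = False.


Q = True, L = False, W = False
Step 1: Q ↔ L is true when Q and L have the same value. Result: False
Step 2: L ↔ W is true when L and W have the same value. Result: True
Step 3: False ∧ True = False

False


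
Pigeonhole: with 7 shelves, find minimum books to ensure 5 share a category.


Pigeonhole: to guarantee k in one of n categories, need (k-1)×n + 1.
k = 5, n = 7
Minimum = (5-1) × 7 + 1 = 4 × 7 + 1

29


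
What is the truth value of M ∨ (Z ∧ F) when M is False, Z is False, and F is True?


M = False, Z = False, F = True
Step 1: Z ∧ F = False AND True = False
Step 2: M ∨ False = False OR False = False
AND evaluated first (higher precedence); then OR applied.

False


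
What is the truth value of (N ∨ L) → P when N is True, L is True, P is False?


N = True, L = True, P = False
Step 1: N ∨ L = True OR True = True
Step 2: (True) → P: false only when antecedent=True and P=False.
Result: False

False


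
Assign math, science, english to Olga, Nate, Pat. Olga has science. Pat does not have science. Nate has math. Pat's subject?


From clues:
  Olga → science
  Nate → math
By elimination, Pat gets the remaining.

english


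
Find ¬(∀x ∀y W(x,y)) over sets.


Original: ∀x ∀y W(x,y)
Rule: ¬∀→∃, ¬∃→∀, negate predicate.
Negation: ∃x ∃y ¬W(x,y)

∃x ∃y ¬W(x,y)


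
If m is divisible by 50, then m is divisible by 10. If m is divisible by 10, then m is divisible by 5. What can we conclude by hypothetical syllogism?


Hypothetical syllogism: P → Q, Q → R ⊢ P → R
Premise 1: m is divisible by 50 → m is divisible by 10
Premise 2: m is divisible by 10 → m is divisible by 5
Chain the implications: the middle term (m is divisible by 10) links the two.
Conclusion: If m is divisible by 50, then m is divisible by 5.

If m is divisible by 50, then m is divisible by 5.


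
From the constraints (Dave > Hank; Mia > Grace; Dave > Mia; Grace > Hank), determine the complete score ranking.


Constraints: Dave > Hank; Mia > Grace; Dave > Mia; Grace > Hank
Method: at each step, the next-highest is the one remaining person who never appears on the smaller side of a constraint between remaining people.
  Step 1: remaining {Dave, Hank, Mia, Grace}; on the smaller side: {Hank, Mia, Grace} → Dave is next (Dave > Hank; Dave > Mia).
  Step 2: remaining {Hank, Mia, Grace}; on the smaller side: {Hank, Grace} → Mia is next (Mia > Grace).
  Step 3: remaining {Hank, Grace}; on the smaller side: {Hank} → Grace is next (Grace > Hank).
  Step 4: only Hank remains → lowest.
Final ranking (highest to lowest):

Dave > Mia > Grace > Hank


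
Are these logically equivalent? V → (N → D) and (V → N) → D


Expression 1: V → (N → D)
Expression 2: (V → N) → D
Truth table (V N D | Expr1 Expr2):
  T T T |   T     T
  T T F |   F     F
  T F T |   T     T
  T F F |   T     T
  F T T |   T     T
  F T F |   T     F   ← differ
  F F T |   T     T
  F F F |   T     F   ← differ
Counterexample: V=F, N=T, D=F gives Expr1 = T but Expr2 = F, so the expressions are NOT logically equivalent.

No


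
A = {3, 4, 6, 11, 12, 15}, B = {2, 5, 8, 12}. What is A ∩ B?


A = {3, 4, 6, 11, 12, 15}
B = {2, 5, 8, 12}
Operation: intersection
Elements in both: 12

{12}


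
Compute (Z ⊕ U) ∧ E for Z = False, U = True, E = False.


Z = False, U = True, E = False
Step 1: Z ⊕ U = False XOR True = True
Step 2: True ∧ E = True AND False = False
XOR true when exactly one of Z,U is true; then AND with E.

False


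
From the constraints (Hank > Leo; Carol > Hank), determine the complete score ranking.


Constraints: Hank > Leo; Carol > Hank
Method: at each step, the next-highest is the one remaining person who never appears on the smaller side of a constraint between remaining people.
  Step 1: remaining {Leo, Hank, Carol}; on the smaller side: {Leo, Hank} → Carol is next (Carol > Hank).
  Step 2: remaining {Leo, Hank}; on the smaller side: {Leo} → Hank is next (Hank > Leo).
  Step 3: only Leo remains → lowest.
Final ranking (highest to lowest):

Carol > Hank > Leo


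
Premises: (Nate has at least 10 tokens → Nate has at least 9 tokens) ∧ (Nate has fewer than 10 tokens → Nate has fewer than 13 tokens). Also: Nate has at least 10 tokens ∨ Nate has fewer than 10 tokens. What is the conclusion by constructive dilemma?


Constructive dilemma: (P → Q) ∧ (R → S), P ∨ R ⊢ Q ∨ S
Premise 1: Nate has at least 10 tokens → Nate has at least 9 tokens
Premise 2: Nate has fewer than 10 tokens → Nate has fewer than 13 tokens
Premise 3: Nate has at least 10 tokens ∨ Nate has fewer than 10 tokens
Case 1: Assuming Nate has at least 10 tokens, then by Premise 1, Nate has at least 9 tokens.
Case 2: Assuming Nate has fewer than 10 tokens, then by Premise 2, Nate has fewer than 13 tokens.
Since one of Nate has at least 10 tokens or Nate has fewer than 10 tokens must hold, we get Nate has at least 9 tokens or Nate has fewer than 13 tokens.

Nate has at least 9 tokens or Nate has fewer than 13 tokens.


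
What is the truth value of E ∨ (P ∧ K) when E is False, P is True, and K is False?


E = False, P = True, K = False
Step 1: P ∧ K = True AND False = False
Step 2: E ∨ False = False OR False = False
AND evaluated first (higher precedence); then OR applied.

False


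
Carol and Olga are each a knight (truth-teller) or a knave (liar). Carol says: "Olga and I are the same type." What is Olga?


Carol says: "Olga and I are the same type."
Case 1: Carol is a Knight (truth-teller)
  Statement is true → they ARE the same → Olga is also a Knight
Case 2: Carol is a Knave (liar)
  Statement is false → they are NOT the same → Olga is a Knight
In both cases, Olga is a Knight.

Knight


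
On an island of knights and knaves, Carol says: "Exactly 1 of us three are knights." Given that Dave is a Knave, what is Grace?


Carol claims exactly 1 knights among Carol, Dave, Grace.
Given: Dave is a Knave.

Case 1: Carol is a Knight (tells truth)
  Then exactly 1 of the three are knights.
  Counting Carol, Dave: 1 knight(s) so far. Need 0 more → Grace = Knave.
Case 2: Carol is a Knave (lies)
  Then the count is NOT 1.
  If Grace = Knight, count = 1 = 1 → claim would be true, contradicts lie.
  If Grace = Knave, count = 0 ≠ 1 → lie confirmed ✓

Grace is a Knave.

Knave


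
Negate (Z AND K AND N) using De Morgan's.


De Morgan's law: ¬(P ∧ Q ∧ R) ≡ ¬P ∨ ¬Q ∨ ¬R
¬(Z ∧ K ∧ N) = ¬Z ∨ ¬K ∨ ¬N

¬Z ∨ ¬K ∨ ¬N


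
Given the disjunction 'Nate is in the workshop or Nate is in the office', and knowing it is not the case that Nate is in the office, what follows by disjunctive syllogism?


Disjunctive syllogism: P ∨ Q, ¬P ⊢ Q
Disjunction: Nate is in the workshop ∨ Nate is in the office
We know it is not the case that Nate is in the office.
By disjunctive syllogism, the other disjunct must be true.

Nate is in the workshop


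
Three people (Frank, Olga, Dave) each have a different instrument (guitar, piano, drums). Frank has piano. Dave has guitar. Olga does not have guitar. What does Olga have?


From clues:
  Dave → guitar
  Frank → piano
By elimination, Olga gets the remaining.

drums


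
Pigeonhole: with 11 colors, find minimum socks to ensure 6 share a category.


Pigeonhole: to guarantee k in one of n categories, need (k-1)×n + 1.
k = 6, n = 11
Minimum = (6-1) × 11 + 1 = 5 × 11 + 1

56


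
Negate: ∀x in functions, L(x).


Original: ∀x L(x)
Rule: ¬∀→∃, ¬∃→∀, negate predicate.
Negation: ∃x ¬L(x)

∃x ¬L(x)


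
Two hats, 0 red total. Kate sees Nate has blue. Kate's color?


Total red = 0, Nate = blue
Red accounted for: 0
Remaining for Kate: 0
Kate's hat is blue.

blue


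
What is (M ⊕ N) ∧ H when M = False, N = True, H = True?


M = False, N = True, H = True
Step 1: M ⊕ N = False XOR True = True
Step 2: True ∧ H = True AND True = True
XOR true when exactly one of M,N is true; then AND with H.

True


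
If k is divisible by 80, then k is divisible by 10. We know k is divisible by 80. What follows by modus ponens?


Modus ponens: P → Q, P ⊢ Q
P: k is divisible by 80
Q: k is divisible by 10
We have P → Q and P is true.
By modus ponens, Q must be true.

k is divisible by 10


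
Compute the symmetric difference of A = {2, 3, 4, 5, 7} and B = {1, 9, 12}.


A = {2, 3, 4, 5, 7}
B = {1, 9, 12}
Operation: symmetric difference
In A only: [2, 3, 4, 5, 7], in B only: [1, 9, 12]

{1, 2, 3, 4, 5, 7, 9, 12}


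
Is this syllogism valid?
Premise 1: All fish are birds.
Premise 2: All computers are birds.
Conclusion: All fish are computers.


Premise 1: All fish are birds.
Premise 2: All computers are birds.
Conclusion: All fish are computers.
Fallacy: undistributed middle. birds is predicate in both.
Counterexample: fish and computers could be disjoint subsets of birds.

Invalid


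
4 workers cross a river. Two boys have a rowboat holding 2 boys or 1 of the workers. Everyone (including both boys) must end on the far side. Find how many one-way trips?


Per crossing of one of the workers: boys→, one←, one of the workers→, one← = 4 trips
4 × 4 = 16, + 1 final boys→ = 17
Minimum trips = 17

17


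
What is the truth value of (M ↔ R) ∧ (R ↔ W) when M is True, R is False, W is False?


M = True, R = False, W = False
Step 1: M ↔ R is true when M and R have the same value. Result: False
Step 2: R ↔ W is true when R and W have the same value. Result: True
Step 3: False ∧ True = False

False


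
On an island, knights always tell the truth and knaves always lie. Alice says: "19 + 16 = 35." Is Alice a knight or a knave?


Statement: "19 + 16 = 35."
Actual: 19 + 16 = 35
Claimed: 35
Statement is TRUE → Alice tells the truth → Knight

Knight


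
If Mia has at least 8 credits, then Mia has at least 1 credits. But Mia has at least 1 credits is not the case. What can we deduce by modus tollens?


Modus tollens: P → Q, ¬Q ⊢ ¬P
P: Mia has at least 8 credits
Q: Mia has at least 1 credits
We have P → Q and Q is false.
By modus tollens, P must be false.

It is not the case that Mia has at least 8 credits


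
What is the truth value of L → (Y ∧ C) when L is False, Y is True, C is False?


L = False, Y = True, C = False
Step 1: Y ∧ C = True AND False = False
Step 2: L → (False): false only when L=True and consequent=False.
Result: True

True


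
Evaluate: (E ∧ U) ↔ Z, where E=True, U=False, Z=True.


E = True, U = False, Z = True
Expression: (E ∧ U) ↔ Z
Step 1: E ∧ U = True AND False = False
Step 2: (False) ↔ Z = (False iff True) = False

False


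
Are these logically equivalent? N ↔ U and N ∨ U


Expression 1: N ↔ U
Expression 2: N ∨ U
Truth table (N U | Expr1 Expr2):
  T T |   T     T
  T F |   F     T   ← differ
  F T |   F     T   ← differ
  F F |   T     F   ← differ
Counterexample: N=T, U=F gives Expr1 = F but Expr2 = T, so the expressions are NOT logically equivalent.

No


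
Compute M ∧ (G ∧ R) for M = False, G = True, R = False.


M = False, G = True, R = False
Step 1: G ∧ R = True AND False = False
Step 2: M ∧ False = False AND False = False
AND is true only when ALL operands are true.

False


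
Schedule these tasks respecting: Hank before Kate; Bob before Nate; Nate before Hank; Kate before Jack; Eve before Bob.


Constraints: Hank before Kate; Bob before Nate; Nate before Hank; Kate before Jack; Eve before Bob
Method: repeatedly schedule the remaining task that has no remaining task required before it.
  Step 1: remaining {Eve, Hank, Bob, Kate, Nate, Jack}; every task except Eve still has a predecessor pending → schedule Eve.
  Step 2: remaining {Hank, Bob, Kate, Nate, Jack}; every task except Bob still has a predecessor pending → schedule Bob.
  Step 3: remaining {Hank, Kate, Nate, Jack}; every task except Nate still has a predecessor pending → schedule Nate.
  Step 4: remaining {Hank, Kate, Jack}; every task except Hank still has a predecessor pending → schedule Hank.
  Step 5: remaining {Kate, Jack}; every task except Kate still has a predecessor pending → schedule Kate.
  Step 6: only Jack remains → schedule Jack.
Resulting order:

Eve → Bob → Nate → Hank → Kate → Jack


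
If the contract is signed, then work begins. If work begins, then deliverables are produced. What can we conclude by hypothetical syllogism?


Hypothetical syllogism: P → Q, Q → R ⊢ P → R
Premise 1: the contract is signed → work begins
Premise 2: work begins → deliverables are produced
Chain the implications: the middle term (work begins) links the two.
Conclusion: If the contract is signed, then deliverables are produced.

If the contract is signed, then deliverables are produced.


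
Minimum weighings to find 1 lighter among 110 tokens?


Each weighing has 3 outcomes (left heavy / balance / right heavy), so k weighings distinguish at most 3^k cases; splitting into three near-equal groups achieves this.
Need 3^k ≥ 110: 3^4 = 81 < 110 ≤ 3^5 = 243
k = ⌈log₃(110)⌉ = 5

5


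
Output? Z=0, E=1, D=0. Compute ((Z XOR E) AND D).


Z XOR E = 0^1 = 1
1 AND 0 = 0

0


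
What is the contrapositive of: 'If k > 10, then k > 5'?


Original: If k > 10, then k > 5
Contrapositive: If ¬Q, then ¬P
Negate Q: not (k > 5)
Negate P: not (k > 10)

If not (k > 5), then not (k > 10).


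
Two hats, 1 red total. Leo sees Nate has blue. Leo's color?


Total red = 1, Nate = blue
Red accounted for: 0
Remaining for Leo: 1
Leo's hat is red.

red


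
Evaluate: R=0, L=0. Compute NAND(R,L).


R AND L = 0
NOT(0) = 1

1
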